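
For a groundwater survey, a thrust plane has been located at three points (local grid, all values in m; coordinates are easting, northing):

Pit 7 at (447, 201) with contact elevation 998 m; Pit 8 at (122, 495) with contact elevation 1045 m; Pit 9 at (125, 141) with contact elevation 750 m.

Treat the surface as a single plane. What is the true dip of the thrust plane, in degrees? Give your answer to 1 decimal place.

46.1°

Two edge vectors: Pit 7→Pit 8 = (-325, 294, 47), Pit 7→Pit 9 = (-322, -60, -248).
Normal n = (Pit 7→Pit 8) × (Pit 7→Pit 9) = (-70092, -95734, 114168).
So ∂z/∂easting = −n_x/n_z = 0.61394 and ∂z/∂northing = −n_y/n_z = 0.83854.
Gradient magnitude |∇z| = √(a² + b²) = √(0.37692 + 0.70314) = 1.03926.
True dip = arctan(1.03926) = 46.1°, dipping toward SW (azimuth ≈ 216°).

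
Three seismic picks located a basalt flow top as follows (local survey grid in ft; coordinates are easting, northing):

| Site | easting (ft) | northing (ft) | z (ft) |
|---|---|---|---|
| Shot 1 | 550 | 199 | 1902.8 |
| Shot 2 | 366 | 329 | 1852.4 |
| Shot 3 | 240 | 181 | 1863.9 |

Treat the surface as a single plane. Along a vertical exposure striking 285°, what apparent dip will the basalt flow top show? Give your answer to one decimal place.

Two edge vectors: Shot 1→Shot 2 = (-184, 130, -50.4), Shot 1→Shot 3 = (-310, -18, -38.9).
Normal n = (Shot 1→Shot 2) × (Shot 1→Shot 3) = (-5964.2, 8466.4, 43612).
So ∂z/∂easting = −n_x/n_z = 0.13676 and ∂z/∂northing = −n_y/n_z = −0.19413.
Unit vector along 285° is (sin 285°, cos 285°) = (-0.9659, 0.2588).
Slope in that direction = a·(-0.9659) + b·(0.2588) = −0.18234.
Apparent dip = arctan|0.18234| = 10.3° (true dip is 13.4°, so apparent ≤ true as expected).

10.3°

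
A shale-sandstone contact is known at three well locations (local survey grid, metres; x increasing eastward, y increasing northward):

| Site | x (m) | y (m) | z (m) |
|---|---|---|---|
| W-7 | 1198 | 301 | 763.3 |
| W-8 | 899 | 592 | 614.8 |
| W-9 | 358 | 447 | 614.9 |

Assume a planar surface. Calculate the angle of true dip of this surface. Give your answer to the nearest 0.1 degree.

22.5°

Let the plane be z = a·x + b·y + c.
W-8−W-7: −299a + 291b = −148.5;  W-9−W-7: −840a + 146b = −148.4.
Solving gives a = 0.10710, b = −0.40027.
Gradient magnitude |∇z| = √(a² + b²) = √(0.01147 + 0.16022) = 0.41435.
True dip = arctan(0.41435) = 22.5°, dipping toward NNW (azimuth ≈ 345°).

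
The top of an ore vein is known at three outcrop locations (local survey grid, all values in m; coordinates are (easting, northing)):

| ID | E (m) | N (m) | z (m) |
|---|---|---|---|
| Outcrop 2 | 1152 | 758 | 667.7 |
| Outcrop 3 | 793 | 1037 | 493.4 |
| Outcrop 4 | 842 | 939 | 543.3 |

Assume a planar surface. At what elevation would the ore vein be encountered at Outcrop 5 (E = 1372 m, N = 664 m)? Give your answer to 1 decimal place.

741.0 m

Two edge vectors: Outcrop 2→Outcrop 3 = (-359, 279, -174.3), Outcrop 2→Outcrop 4 = (-310, 181, -124.4).
Normal n = (Outcrop 2→Outcrop 3) × (Outcrop 2→Outcrop 4) = (-3159.3, 9373.4, 21511).
So ∂z/∂E = −n_x/n_z = 0.146869 and ∂z/∂N = −n_y/n_z = −0.435749.
Intercept c from Outcrop 2: 667.7 − 169.19 + 330.30 = 828.80.
At (1372, 664): z = 201.5 − 289.3 + 828.80 = 741.0 m.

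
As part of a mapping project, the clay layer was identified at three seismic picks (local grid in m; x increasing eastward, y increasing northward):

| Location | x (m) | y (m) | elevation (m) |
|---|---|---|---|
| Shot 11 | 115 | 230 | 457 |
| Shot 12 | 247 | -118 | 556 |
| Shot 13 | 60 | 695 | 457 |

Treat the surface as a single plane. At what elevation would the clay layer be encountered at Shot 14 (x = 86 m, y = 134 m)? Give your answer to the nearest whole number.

413 m

Let the plane be z = a·x + b·y + c.
Shot 12−Shot 11: 132a − 348b = 99;  Shot 13−Shot 11: −55a + 465b = 0.
Solving gives a = 1.08984, b = 0.12891.
Then c = 457 − a·115 − b·230 = 302.02.
At (86, 134): z = 93.7 + 17.3 + 302.02 = 413.0 m.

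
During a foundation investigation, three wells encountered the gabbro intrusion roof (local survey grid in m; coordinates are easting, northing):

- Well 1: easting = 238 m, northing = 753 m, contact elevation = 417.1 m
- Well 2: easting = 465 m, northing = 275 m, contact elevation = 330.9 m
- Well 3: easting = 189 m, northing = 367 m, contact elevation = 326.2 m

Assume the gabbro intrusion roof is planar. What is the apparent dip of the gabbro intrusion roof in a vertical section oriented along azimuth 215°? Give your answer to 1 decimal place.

13.3°

Let the plane be z = a·easting + b·northing + c.
Well 2−Well 1: 227a − 478b = −86.2;  Well 3−Well 1: −49a − 386b = −90.9.
Solving gives a = 0.09165, b = 0.22386.
Unit vector along 215° is (sin 215°, cos 215°) = (-0.5736, -0.8192).
Slope in that direction = a·(-0.5736) + b·(-0.8192) = −0.23594.
Apparent dip = arctan|0.23594| = 13.3° (true dip is 13.6°, so apparent ≤ true as expected).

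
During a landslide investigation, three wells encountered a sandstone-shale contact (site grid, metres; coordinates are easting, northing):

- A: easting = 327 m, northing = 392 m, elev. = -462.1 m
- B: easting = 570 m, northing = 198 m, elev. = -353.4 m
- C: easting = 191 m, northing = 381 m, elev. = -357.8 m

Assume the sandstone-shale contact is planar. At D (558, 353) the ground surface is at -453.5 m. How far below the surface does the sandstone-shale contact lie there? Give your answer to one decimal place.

Two edge vectors: A→B = (243, -194, 108.7), A→C = (-136, -11, 104.3).
Normal n = (A→B) × (A→C) = (-19038.5, -40128.1, -29057).
So ∂z/∂easting = −n_x/n_z = −0.65521 and ∂z/∂northing = −n_y/n_z = −1.38101.
Intercept c from A: -462.1 + 214.25 + 541.36 = 293.51.
At (558, 353): z_contact = −365.61 − 487.50 + 293.51 = -559.59 m.
Depth below ground = -453.5 − (-559.59) = 106.1 m.

106.1 m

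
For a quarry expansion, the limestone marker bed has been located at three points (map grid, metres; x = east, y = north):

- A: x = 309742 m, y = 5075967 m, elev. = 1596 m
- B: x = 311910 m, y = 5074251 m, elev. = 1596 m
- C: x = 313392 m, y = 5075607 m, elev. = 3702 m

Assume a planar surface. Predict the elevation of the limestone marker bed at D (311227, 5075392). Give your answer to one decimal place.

2096.0 m

Two edge vectors: A→B = (2168, -1716, 0), A→C = (3650, -360, 2106).
Normal n = (A→B) × (A→C) = (-3613896, -4565808, 5482920).
So ∂z/∂x = −n_x/n_z = 0.659118864 and ∂z/∂y = −n_y/n_z = 0.832732923.
Intercept c from A: 1596 − 204156.80 − 4226924.84 = −4429485.63.
At (311227, 5075392): z = 205135.6 + 4226446.0 − 4429485.63 = 2096.0 m.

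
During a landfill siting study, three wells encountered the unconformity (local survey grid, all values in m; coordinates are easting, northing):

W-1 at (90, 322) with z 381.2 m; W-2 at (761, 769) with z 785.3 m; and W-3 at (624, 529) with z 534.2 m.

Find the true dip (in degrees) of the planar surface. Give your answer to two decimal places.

48.84°

Let the plane be z = a·easting + b·northing + c.
W-2−W-1: 671a + 447b = 404.1;  W-3−W-1: 534a + 207b = 153.
Solving gives a = −0.15288, b = 1.13352.
Gradient magnitude |∇z| = √(a² + b²) = √(0.02337 + 1.28487) = 1.14378.
True dip = arctan(1.14378) = 48.84°, dipping toward S (azimuth ≈ 172°).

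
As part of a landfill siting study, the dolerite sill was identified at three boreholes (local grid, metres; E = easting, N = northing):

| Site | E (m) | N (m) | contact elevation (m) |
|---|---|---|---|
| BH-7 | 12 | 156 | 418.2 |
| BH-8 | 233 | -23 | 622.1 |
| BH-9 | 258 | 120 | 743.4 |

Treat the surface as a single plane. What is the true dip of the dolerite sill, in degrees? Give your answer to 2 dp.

56.88°

Let the plane be z = a·E + b·N + c.
BH-8−BH-7: 221a − 179b = 203.9;  BH-9−BH-7: 246a − 36b = 325.2.
Solving gives a = 1.41001, b = 0.60175.
Gradient magnitude |∇z| = √(a² + b²) = √(1.98813 + 0.36210) = 1.53305.
True dip = arctan(1.53305) = 56.88°, dipping toward WSW (azimuth ≈ 247°).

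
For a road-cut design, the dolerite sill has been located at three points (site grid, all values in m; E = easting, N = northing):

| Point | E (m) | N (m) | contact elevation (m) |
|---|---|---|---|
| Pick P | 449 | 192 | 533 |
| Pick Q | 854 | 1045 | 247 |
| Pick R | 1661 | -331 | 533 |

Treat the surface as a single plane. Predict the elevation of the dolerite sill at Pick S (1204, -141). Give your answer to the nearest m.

535 m

Let the plane be z = a·E + b·N + c.
Pick Q−Pick P: 405a + 853b = −286;  Pick R−Pick P: 1212a − 523b = 0.
Solving gives a = −0.12008, b = −0.27827.
Then c = 533 − a·449 − b·192 = 640.34.
At (1204, -141): z = −144.6 + 39.2 + 640.34 = 535.0 m.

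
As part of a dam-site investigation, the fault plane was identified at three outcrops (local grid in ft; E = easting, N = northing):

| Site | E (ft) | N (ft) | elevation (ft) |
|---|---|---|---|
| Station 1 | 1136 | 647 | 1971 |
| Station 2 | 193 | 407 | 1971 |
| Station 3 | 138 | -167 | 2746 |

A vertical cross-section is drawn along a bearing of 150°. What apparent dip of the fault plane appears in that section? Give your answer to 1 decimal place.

Let the plane be z = a·E + b·N + c.
Station 2−Station 1: −943a − 240b = 0;  Station 3−Station 1: −998a − 814b = 775.
Solving gives a = 0.35222, b = −1.38392.
Unit vector along 150° is (sin 150°, cos 150°) = (0.5000, -0.8660).
Slope in that direction = a·(0.5000) + b·(-0.8660) = 1.37462.
Apparent dip = arctan|1.37462| = 54.0° (true dip is 55.0°, so apparent ≤ true as expected).

54.0°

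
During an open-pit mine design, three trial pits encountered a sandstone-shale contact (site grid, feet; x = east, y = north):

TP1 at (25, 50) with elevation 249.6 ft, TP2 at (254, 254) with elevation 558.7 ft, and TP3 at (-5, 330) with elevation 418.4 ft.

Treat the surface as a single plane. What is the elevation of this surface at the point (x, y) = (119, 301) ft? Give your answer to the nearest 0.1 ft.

Two edge vectors: TP1→TP2 = (229, 204, 309.1), TP1→TP3 = (-30, 280, 168.8).
Normal n = (TP1→TP2) × (TP1→TP3) = (-52112.8, -47928.2, 70240).
So ∂z/∂x = −n_x/n_z = 0.74192 and ∂z/∂y = −n_y/n_z = 0.68235.
Intercept c from TP1: 249.6 − 18.55 − 34.12 = 196.93.
At (119, 301): z = 88.3 + 205.4 + 196.93 = 490.6 ft.

490.6 ft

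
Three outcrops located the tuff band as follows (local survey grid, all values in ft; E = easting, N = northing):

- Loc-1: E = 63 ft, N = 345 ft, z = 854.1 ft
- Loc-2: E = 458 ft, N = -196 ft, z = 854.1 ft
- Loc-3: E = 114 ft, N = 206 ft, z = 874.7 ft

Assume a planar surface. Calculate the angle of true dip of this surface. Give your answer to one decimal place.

Two edge vectors: Loc-1→Loc-2 = (395, -541, 0), Loc-1→Loc-3 = (51, -139, 20.6).
Normal n = (Loc-1→Loc-2) × (Loc-1→Loc-3) = (-11144.6, -8137, -27314).
So ∂z/∂E = −n_x/n_z = −0.40802 and ∂z/∂N = −n_y/n_z = −0.29791.
Gradient magnitude |∇z| = √(a² + b²) = √(0.16648 + 0.08875) = 0.50520.
True dip = arctan(0.50520) = 26.8°, dipping toward NE (azimuth ≈ 054°).

26.8°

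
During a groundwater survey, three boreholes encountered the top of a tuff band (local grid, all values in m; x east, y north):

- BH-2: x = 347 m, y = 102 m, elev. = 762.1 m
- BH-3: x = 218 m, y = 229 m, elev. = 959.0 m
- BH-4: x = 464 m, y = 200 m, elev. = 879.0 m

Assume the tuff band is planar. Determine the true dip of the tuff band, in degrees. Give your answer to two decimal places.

Two edge vectors: BH-2→BH-3 = (-129, 127, 196.9), BH-2→BH-4 = (117, 98, 116.9).
Normal n = (BH-2→BH-3) × (BH-2→BH-4) = (-4449.9, 38117.4, -27501).
So ∂z/∂x = −n_x/n_z = −0.16181 and ∂z/∂y = −n_y/n_z = 1.38604.
Gradient magnitude |∇z| = √(a² + b²) = √(0.02618 + 1.92110) = 1.39545.
True dip = arctan(1.39545) = 54.37°, dipping toward S (azimuth ≈ 173°).

54.37°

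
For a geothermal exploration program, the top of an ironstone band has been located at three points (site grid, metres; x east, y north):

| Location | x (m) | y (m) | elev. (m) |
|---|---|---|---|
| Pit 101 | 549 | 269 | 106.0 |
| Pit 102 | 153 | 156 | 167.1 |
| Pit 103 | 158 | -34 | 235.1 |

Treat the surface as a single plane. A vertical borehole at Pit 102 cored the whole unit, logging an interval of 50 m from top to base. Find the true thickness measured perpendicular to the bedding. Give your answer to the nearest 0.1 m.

47.0 m

Two edge vectors: Pit 101→Pit 102 = (-396, -113, 61.1), Pit 101→Pit 103 = (-391, -303, 129.1).
Normal n = (Pit 101→Pit 102) × (Pit 101→Pit 103) = (3925, 27233.5, 75805).
So ∂z/∂x = −n_x/n_z = −0.05178 and ∂z/∂y = −n_y/n_z = −0.35926.
|∇z| = √(a²+b²) = 0.36297, so dip δ = arctan(0.36297) = 19.95°.
True thickness = vertical thickness × cos δ = 50 × cos 19.95° = 47.0 m.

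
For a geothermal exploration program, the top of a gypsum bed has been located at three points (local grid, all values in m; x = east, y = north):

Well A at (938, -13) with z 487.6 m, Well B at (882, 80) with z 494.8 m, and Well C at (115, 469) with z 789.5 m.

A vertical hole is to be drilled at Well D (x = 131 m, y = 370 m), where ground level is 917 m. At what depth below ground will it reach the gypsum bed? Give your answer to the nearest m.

Two edge vectors: Well A→Well B = (-56, 93, 7.2), Well A→Well C = (-823, 482, 301.9).
Normal n = (Well A→Well B) × (Well A→Well C) = (24606.3, 10980.8, 49547).
So ∂z/∂x = −n_x/n_z = −0.49663 and ∂z/∂y = −n_y/n_z = −0.22162.
Intercept c from Well A: 487.6 + 465.83 − 2.88 = 950.55.
At (131, 370): z_contact = −65.1 − 82.0 + 950.55 = 803.5 m.
Depth below ground = 917 − 803.5 = 114 m.

114 m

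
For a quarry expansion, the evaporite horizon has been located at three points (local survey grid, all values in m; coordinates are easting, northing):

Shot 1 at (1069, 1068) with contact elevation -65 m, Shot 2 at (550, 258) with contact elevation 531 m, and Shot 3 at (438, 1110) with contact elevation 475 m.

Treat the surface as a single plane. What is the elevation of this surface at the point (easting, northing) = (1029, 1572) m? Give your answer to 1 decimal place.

Two edge vectors: Shot 1→Shot 2 = (-519, -810, 596), Shot 1→Shot 3 = (-631, 42, 540).
Normal n = (Shot 1→Shot 2) × (Shot 1→Shot 3) = (-462432, -95816, -532908).
So ∂z/∂easting = −n_x/n_z = −0.867752 and ∂z/∂northing = −n_y/n_z = −0.179798.
Intercept c from Shot 1: -65 + 927.63 + 192.02 = 1054.65.
At (1029, 1572): z = −892.9 − 282.6 + 1054.65 = -120.9 m.

-120.9 m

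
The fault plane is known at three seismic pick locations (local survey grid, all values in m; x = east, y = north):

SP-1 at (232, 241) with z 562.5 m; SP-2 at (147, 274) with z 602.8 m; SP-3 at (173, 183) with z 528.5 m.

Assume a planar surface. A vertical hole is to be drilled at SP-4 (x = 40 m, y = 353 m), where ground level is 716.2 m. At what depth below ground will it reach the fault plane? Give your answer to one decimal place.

Two edge vectors: SP-1→SP-2 = (-85, 33, 40.3), SP-1→SP-3 = (-59, -58, -34).
Normal n = (SP-1→SP-2) × (SP-1→SP-3) = (1215.4, -5267.7, 6877).
So ∂z/∂x = −n_x/n_z = −0.17673 and ∂z/∂y = −n_y/n_z = 0.76599.
Intercept c from SP-1: 562.5 + 41.00 − 184.60 = 418.90.
At (40, 353): z_contact = −7.07 + 270.39 + 418.90 = 682.22 m.
Depth below ground = 716.2 − 682.22 = 34.0 m.

34.0 m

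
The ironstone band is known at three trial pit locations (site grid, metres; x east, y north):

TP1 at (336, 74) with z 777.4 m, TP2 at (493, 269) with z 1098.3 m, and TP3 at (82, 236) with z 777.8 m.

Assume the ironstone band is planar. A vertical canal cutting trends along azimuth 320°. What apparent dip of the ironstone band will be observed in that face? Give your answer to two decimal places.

21.23°

Let the plane be z = a·x + b·y + c.
TP2−TP1: 157a + 195b = 320.9;  TP3−TP1: −254a + 162b = 0.4.
Solving gives a = 0.69244, b = 1.08814.
Unit vector along 320° is (sin 320°, cos 320°) = (-0.6428, 0.7660).
Slope in that direction = a·(-0.6428) + b·(0.7660) = 0.38847.
Apparent dip = arctan|0.38847| = 21.23° (true dip is 52.2°, so apparent ≤ true as expected).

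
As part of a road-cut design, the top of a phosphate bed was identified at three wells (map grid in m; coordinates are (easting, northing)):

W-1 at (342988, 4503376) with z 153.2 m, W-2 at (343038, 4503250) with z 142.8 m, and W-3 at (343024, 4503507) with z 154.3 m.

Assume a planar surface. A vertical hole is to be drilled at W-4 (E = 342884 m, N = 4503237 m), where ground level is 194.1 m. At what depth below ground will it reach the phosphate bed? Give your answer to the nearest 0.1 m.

34.8 m

Two edge vectors: W-1→W-2 = (50, -126, -10.4), W-1→W-3 = (36, 131, 1.1).
Normal n = (W-1→W-2) × (W-1→W-3) = (1223.8, -429.4, 11086).
So ∂z/∂E = −n_x/n_z = −0.110391485 and ∂z/∂N = −n_y/n_z = 0.038733538.
Intercept c from W-1: 153.2 + 37862.95 − 174431.68 = −136415.53.
At (342884, 4503237): z_contact = −37851.47 + 174426.30 − 136415.53 = 159.30 m.
Depth below ground = 194.1 − 159.30 = 34.8 m.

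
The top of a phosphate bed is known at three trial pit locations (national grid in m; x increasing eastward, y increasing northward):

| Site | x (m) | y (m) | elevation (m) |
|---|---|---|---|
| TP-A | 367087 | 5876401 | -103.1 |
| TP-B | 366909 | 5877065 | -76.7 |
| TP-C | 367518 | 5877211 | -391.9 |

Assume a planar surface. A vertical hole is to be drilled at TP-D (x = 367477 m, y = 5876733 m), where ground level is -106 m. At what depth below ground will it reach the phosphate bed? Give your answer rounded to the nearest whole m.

Let the plane be z = a·x + b·y + c.
TP-B−TP-A: −178a + 664b = 26.4;  TP-C−TP-A: 431a + 810b = −288.8.
Solving gives a = −0.49527191, b = −0.09300964.
Then c = -103.1 − a·367087 − b·5876401 = 728266.71.
At (367477, 5876733): z_contact = −182001.0 − 546592.8 + 728266.71 = -327.1 m.
Depth below ground = -106 − (-327.1) = 221 m.

221 m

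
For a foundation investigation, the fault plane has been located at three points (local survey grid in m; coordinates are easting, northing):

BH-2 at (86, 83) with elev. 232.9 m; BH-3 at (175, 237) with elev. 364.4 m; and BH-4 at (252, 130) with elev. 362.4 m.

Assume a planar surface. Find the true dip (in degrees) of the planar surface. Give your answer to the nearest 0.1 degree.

Let the plane be z = a·easting + b·northing + c.
BH-3−BH-2: 89a + 154b = 131.5;  BH-4−BH-2: 166a + 47b = 129.5.
Solving gives a = 0.64368, b = 0.48190.
Gradient magnitude |∇z| = √(a² + b²) = √(0.41432 + 0.23223) = 0.80408.
True dip = arctan(0.80408) = 38.8°, dipping toward SW (azimuth ≈ 233°).

38.8°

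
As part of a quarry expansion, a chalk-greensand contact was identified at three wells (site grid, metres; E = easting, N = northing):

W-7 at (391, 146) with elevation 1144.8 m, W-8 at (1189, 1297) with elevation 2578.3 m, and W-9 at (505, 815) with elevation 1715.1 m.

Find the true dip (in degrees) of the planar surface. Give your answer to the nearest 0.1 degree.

Let the plane be z = a·E + b·N + c.
W-8−W-7: 798a + 1151b = 1433.5;  W-9−W-7: 114a + 669b = 570.3.
Solving gives a = 0.75152, b = 0.72441.
Gradient magnitude |∇z| = √(a² + b²) = √(0.56478 + 0.52476) = 1.04381.
True dip = arctan(1.04381) = 46.2°, dipping toward SW (azimuth ≈ 226°).

46.2°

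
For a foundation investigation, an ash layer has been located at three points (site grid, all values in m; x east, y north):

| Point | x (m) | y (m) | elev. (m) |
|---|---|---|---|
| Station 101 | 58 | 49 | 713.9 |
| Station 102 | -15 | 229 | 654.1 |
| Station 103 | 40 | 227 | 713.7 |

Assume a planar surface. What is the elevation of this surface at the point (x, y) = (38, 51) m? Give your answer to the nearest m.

692 m

Let the plane be z = a·x + b·y + c.
Station 102−Station 101: −73a + 180b = −59.8;  Station 103−Station 101: −18a + 178b = −0.2.
Solving gives a = 1.08759, b = 0.10886.
Then c = 713.9 − a·58 − b·49 = 645.49.
At (38, 51): z = 41.3 + 5.6 + 645.49 = 692.4 m.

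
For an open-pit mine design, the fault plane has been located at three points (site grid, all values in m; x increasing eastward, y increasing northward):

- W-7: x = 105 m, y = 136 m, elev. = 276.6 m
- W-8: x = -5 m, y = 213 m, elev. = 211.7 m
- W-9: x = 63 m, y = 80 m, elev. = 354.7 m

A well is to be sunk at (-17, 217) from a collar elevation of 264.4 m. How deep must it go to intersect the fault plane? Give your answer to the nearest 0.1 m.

54.5 m

Let the plane be z = a·x + b·y + c.
W-8−W-7: −110a + 77b = −64.9;  W-9−W-7: −42a − 56b = 78.1.
Solving gives a = −0.25328, b = −1.20468.
Then c = 276.6 − a·105 − b·136 = 467.03.
At (-17, 217): z_contact = 4.31 − 261.42 + 467.03 = 209.92 m.
Depth below ground = 264.4 − 209.92 = 54.5 m.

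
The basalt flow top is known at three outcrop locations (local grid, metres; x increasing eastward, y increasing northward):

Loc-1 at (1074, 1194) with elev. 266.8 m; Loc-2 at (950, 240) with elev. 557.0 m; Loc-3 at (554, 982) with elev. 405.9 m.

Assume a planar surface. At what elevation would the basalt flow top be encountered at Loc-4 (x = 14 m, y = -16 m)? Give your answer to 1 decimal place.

Two edge vectors: Loc-1→Loc-2 = (-124, -954, 290.2), Loc-1→Loc-3 = (-520, -212, 139.1).
Normal n = (Loc-1→Loc-2) × (Loc-1→Loc-3) = (-71179, -133655.6, -469792).
So ∂z/∂x = −n_x/n_z = −0.151512 and ∂z/∂y = −n_y/n_z = −0.284500.
Intercept c from Loc-1: 266.8 + 162.72 + 339.69 = 769.22.
At (14, -16): z = −2.1 + 4.6 + 769.22 = 771.6 m.

771.6 m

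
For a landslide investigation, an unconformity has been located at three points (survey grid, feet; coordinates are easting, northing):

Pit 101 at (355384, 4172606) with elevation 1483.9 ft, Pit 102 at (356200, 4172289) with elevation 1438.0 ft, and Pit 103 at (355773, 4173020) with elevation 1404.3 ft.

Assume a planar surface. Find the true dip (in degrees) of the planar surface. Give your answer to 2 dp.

Two edge vectors: Pit 101→Pit 102 = (816, -317, -45.9), Pit 101→Pit 103 = (389, 414, -79.6).
Normal n = (Pit 101→Pit 102) × (Pit 101→Pit 103) = (44235.8, 47098.5, 461137).
So ∂z/∂easting = −n_x/n_z = −0.09593 and ∂z/∂northing = −n_y/n_z = −0.10214.
Gradient magnitude |∇z| = √(a² + b²) = √(0.00920 + 0.01043) = 0.14012.
True dip = arctan(0.14012) = 7.98°, dipping toward NE (azimuth ≈ 043°).

7.98°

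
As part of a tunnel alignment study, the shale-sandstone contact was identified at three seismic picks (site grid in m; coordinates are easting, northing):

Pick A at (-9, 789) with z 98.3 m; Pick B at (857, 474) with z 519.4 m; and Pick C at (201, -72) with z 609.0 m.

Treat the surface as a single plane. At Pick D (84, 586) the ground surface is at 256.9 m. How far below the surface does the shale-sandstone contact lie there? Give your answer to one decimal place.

Two edge vectors: Pick A→Pick B = (866, -315, 421.1), Pick A→Pick C = (210, -861, 510.7).
Normal n = (Pick A→Pick B) × (Pick A→Pick C) = (201696.6, -353835.2, -679476).
So ∂z/∂easting = −n_x/n_z = 0.29684 and ∂z/∂northing = −n_y/n_z = −0.52075.
Intercept c from Pick A: 98.3 + 2.67 + 410.87 = 511.84.
At (84, 586): z_contact = 24.93 − 305.16 + 511.84 = 231.62 m.
Depth below ground = 256.9 − 231.62 = 25.3 m.

25.3 m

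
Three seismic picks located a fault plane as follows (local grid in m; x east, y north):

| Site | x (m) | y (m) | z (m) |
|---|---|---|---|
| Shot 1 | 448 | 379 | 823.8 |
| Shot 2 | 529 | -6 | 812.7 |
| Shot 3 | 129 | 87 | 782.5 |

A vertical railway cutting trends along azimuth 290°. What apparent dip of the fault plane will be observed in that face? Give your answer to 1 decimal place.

3.7°

Let the plane be z = a·x + b·y + c.
Shot 2−Shot 1: 81a − 385b = −11.1;  Shot 3−Shot 1: −319a − 292b = −41.3.
Solving gives a = 0.08643, b = 0.04702.
Unit vector along 290° is (sin 290°, cos 290°) = (-0.9397, 0.3420).
Slope in that direction = a·(-0.9397) + b·(0.3420) = −0.06514.
Apparent dip = arctan|0.06514| = 3.7° (true dip is 5.6°, so apparent ≤ true as expected).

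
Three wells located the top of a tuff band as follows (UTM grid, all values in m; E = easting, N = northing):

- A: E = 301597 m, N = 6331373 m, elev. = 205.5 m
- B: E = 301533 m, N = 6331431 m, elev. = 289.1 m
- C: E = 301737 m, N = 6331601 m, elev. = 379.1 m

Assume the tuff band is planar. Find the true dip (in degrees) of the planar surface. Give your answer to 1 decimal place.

Two edge vectors: A→B = (-64, 58, 83.6), A→C = (140, 228, 173.6).
Normal n = (A→B) × (A→C) = (-8992, 22814.4, -22712).
So ∂z/∂E = −n_x/n_z = −0.39591 and ∂z/∂N = −n_y/n_z = 1.00451.
Gradient magnitude |∇z| = √(a² + b²) = √(0.15675 + 1.00904) = 1.07972.
True dip = arctan(1.07972) = 47.2°, dipping toward SSE (azimuth ≈ 158°).

47.2°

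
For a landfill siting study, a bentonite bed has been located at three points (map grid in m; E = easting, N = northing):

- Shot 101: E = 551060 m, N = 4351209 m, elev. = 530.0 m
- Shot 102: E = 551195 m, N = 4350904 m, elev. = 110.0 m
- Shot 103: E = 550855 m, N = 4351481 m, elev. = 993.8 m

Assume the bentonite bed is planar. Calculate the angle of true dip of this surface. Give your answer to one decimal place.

54.3°

Let the plane be z = a·E + b·N + c.
Shot 102−Shot 101: 135a − 305b = −420;  Shot 103−Shot 101: −205a + 272b = 463.8.
Solving gives a = −1.05480, b = 0.91017.
Gradient magnitude |∇z| = √(a² + b²) = √(1.11259 + 0.82841) = 1.39320.
True dip = arctan(1.39320) = 54.3°, dipping toward SE (azimuth ≈ 131°).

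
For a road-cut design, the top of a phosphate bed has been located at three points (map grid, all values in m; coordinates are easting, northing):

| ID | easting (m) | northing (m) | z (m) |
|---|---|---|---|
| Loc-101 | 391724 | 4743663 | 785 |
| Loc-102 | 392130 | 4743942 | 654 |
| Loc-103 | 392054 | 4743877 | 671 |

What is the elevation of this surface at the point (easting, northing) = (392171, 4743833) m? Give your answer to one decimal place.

560.0 m

Let the plane be z = a·easting + b·northing + c.
Loc-102−Loc-101: 406a + 279b = −131;  Loc-103−Loc-101: 330a + 214b = −114.
Solving gives a = −0.727342846, b = 0.588893174.
Then c = 785 − a·391724 − b·4743663 = −2507808.11.
At (392171, 4743833): z = −285242.8 + 2793610.9 − 2507808.11 = 560.0 m.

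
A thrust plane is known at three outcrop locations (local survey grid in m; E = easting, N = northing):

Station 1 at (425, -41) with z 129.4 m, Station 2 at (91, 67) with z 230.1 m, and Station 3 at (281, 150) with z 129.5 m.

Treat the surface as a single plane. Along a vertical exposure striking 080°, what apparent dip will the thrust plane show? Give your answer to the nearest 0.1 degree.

Two edge vectors: Station 1→Station 2 = (-334, 108, 100.7), Station 1→Station 3 = (-144, 191, 0.1).
Normal n = (Station 1→Station 2) × (Station 1→Station 3) = (-19222.9, -14467.4, -48242).
So ∂z/∂E = −n_x/n_z = −0.39847 and ∂z/∂N = −n_y/n_z = −0.29989.
Unit vector along 080° is (sin 80°, cos 80°) = (0.9848, 0.1736).
Slope in that direction = a·(0.9848) + b·(0.1736) = −0.44449.
Apparent dip = arctan|0.44449| = 24.0° (true dip is 26.5°, so apparent ≤ true as expected).

24.0°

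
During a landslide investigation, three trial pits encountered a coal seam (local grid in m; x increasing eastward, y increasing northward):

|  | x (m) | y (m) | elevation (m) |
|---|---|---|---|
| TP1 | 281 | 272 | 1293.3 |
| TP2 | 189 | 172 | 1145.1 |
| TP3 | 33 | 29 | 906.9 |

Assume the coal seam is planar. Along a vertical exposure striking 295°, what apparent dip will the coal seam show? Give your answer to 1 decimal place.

37.5°

Two edge vectors: TP1→TP2 = (-92, -100, -148.2), TP1→TP3 = (-248, -243, -386.4).
Normal n = (TP1→TP2) × (TP1→TP3) = (2627.4, 1204.8, -2444).
So ∂z/∂x = −n_x/n_z = 1.07504 and ∂z/∂y = −n_y/n_z = 0.49296.
Unit vector along 295° is (sin 295°, cos 295°) = (-0.9063, 0.4226).
Slope in that direction = a·(-0.9063) + b·(0.4226) = −0.76598.
Apparent dip = arctan|0.76598| = 37.5° (true dip is 49.8°, so apparent ≤ true as expected).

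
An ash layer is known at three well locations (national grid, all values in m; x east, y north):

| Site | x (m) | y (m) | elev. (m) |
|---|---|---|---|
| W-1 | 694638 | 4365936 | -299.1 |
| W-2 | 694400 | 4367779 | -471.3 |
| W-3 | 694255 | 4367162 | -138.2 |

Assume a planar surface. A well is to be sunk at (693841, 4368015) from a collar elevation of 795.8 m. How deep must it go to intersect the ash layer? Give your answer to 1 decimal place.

Let the plane be z = a·x + b·y + c.
W-2−W-1: −238a + 1843b = −172.2;  W-3−W-1: −383a + 1226b = 160.9.
Solving gives a = −1.225982115, b = −0.251754608.
Then c = -299.1 − a·694638 − b·4365936 = 1950459.17.
At (693841, 4368015): z_contact = −850636.66 − 1099667.91 + 1950459.17 = 154.61 m.
Depth below ground = 795.8 − 154.61 = 641.2 m.

641.2 m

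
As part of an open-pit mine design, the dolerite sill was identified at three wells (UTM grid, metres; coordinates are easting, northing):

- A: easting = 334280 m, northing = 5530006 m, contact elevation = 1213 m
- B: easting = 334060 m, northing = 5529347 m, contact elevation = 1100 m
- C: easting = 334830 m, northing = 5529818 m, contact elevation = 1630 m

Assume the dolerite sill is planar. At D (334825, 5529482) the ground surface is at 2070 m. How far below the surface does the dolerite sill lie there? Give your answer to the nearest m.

419 m

Two edge vectors: A→B = (-220, -659, -113), A→C = (550, -188, 417).
Normal n = (A→B) × (A→C) = (-296047, 29590, 403810).
So ∂z/∂easting = −n_x/n_z = 0.73313439 and ∂z/∂northing = −n_y/n_z = −0.07327704.
Intercept c from A: 1213 − 245072.17 + 405222.45 = 161363.28.
At (334825, 5529482): z_contact = 245471.7 − 405184.1 + 161363.28 = 1651.0 m.
Depth below ground = 2070 − 1651.0 = 419 m.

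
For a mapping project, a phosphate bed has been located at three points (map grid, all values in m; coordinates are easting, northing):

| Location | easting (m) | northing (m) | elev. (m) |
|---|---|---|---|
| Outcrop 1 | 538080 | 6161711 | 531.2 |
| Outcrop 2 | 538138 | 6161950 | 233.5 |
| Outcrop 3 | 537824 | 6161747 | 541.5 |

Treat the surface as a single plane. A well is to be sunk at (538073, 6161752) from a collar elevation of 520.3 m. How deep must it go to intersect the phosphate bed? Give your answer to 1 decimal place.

36.6 m

Two edge vectors: Outcrop 1→Outcrop 2 = (58, 239, -297.7), Outcrop 1→Outcrop 3 = (-256, 36, 10.3).
Normal n = (Outcrop 1→Outcrop 2) × (Outcrop 1→Outcrop 3) = (13178.9, 75613.8, 63272).
So ∂z/∂easting = −n_x/n_z = −0.208289607 and ∂z/∂northing = −n_y/n_z = −1.195059426.
Intercept c from Outcrop 1: 531.2 + 112076.47 + 7363610.81 = 7476218.48.
At (538073, 6161752): z_contact = −112075.01 − 7363659.81 + 7476218.48 = 483.66 m.
Depth below ground = 520.3 − 483.66 = 36.6 m.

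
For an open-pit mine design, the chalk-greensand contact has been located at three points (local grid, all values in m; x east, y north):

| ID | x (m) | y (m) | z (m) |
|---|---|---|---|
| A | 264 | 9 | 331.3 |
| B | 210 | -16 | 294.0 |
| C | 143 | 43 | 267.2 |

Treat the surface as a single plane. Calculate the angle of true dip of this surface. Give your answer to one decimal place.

32.2°

Two edge vectors: A→B = (-54, -25, -37.3), A→C = (-121, 34, -64.1).
Normal n = (A→B) × (A→C) = (2870.7, 1051.9, -4861).
So ∂z/∂x = −n_x/n_z = 0.59056 and ∂z/∂y = −n_y/n_z = 0.21640.
Gradient magnitude |∇z| = √(a² + b²) = √(0.34876 + 0.04683) = 0.62896.
True dip = arctan(0.62896) = 32.2°, dipping toward WSW (azimuth ≈ 250°).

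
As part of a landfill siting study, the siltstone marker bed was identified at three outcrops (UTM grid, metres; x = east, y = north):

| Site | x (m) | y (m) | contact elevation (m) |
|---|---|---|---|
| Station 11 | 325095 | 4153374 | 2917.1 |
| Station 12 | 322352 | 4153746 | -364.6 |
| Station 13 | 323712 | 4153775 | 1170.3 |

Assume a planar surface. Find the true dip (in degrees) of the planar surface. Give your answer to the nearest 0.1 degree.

Let the plane be z = a·x + b·y + c.
Station 12−Station 11: −2743a + 372b = −3281.7;  Station 13−Station 11: −1383a + 401b = −1746.8.
Solving gives a = 1.13781, b = −0.43193.
Gradient magnitude |∇z| = √(a² + b²) = √(1.29462 + 0.18656) = 1.21704.
True dip = arctan(1.21704) = 50.6°, dipping toward WNW (azimuth ≈ 291°).

50.6°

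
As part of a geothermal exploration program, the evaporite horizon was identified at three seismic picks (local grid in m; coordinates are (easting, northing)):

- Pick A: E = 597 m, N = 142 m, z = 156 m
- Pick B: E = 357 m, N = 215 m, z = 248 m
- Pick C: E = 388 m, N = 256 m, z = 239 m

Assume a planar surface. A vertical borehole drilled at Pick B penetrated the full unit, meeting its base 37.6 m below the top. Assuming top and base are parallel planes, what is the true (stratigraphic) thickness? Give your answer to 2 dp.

Two edge vectors: Pick A→Pick B = (-240, 73, 92), Pick A→Pick C = (-209, 114, 83).
Normal n = (Pick A→Pick B) × (Pick A→Pick C) = (-4429, 692, -12103).
So ∂z/∂E = −n_x/n_z = −0.36594 and ∂z/∂N = −n_y/n_z = 0.05718.
|∇z| = √(a²+b²) = 0.37038, so dip δ = arctan(0.37038) = 20.32°.
True thickness = vertical thickness × cos δ = 37.6 × cos 20.32° = 35.26 m.

35.26 m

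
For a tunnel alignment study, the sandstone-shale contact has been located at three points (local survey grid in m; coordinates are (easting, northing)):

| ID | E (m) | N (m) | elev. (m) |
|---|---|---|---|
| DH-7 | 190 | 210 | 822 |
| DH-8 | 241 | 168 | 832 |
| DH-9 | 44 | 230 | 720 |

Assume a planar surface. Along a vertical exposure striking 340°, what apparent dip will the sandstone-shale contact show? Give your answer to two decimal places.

Let the plane be z = a·E + b·N + c.
DH-8−DH-7: 51a − 42b = 10;  DH-9−DH-7: −146a + 20b = −102.
Solving gives a = 0.79890, b = 0.73200.
Unit vector along 340° is (sin 340°, cos 340°) = (-0.3420, 0.9397).
Slope in that direction = a·(-0.3420) + b·(0.9397) = 0.41462.
Apparent dip = arctan|0.41462| = 22.52° (true dip is 47.3°, so apparent ≤ true as expected).

22.52°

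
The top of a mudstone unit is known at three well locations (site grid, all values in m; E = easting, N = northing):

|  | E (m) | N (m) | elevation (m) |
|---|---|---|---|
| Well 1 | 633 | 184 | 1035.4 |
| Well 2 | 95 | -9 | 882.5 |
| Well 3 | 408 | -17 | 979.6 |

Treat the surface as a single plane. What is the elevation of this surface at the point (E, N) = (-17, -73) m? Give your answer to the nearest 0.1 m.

852.3 m

Two edge vectors: Well 1→Well 2 = (-538, -193, -152.9), Well 1→Well 3 = (-225, -201, -55.8).
Normal n = (Well 1→Well 2) × (Well 1→Well 3) = (-19963.5, 4382.1, 64713).
So ∂z/∂E = −n_x/n_z = 0.30849 and ∂z/∂N = −n_y/n_z = −0.06772.
Intercept c from Well 1: 1035.4 − 195.28 + 12.46 = 852.58.
At (-17, -73): z = −5.2 + 4.9 + 852.58 = 852.3 m.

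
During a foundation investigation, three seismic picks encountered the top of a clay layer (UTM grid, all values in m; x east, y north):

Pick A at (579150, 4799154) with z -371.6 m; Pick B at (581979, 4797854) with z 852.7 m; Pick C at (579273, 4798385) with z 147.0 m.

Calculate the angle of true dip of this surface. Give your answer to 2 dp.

Two edge vectors: Pick A→Pick B = (2829, -1300, 1224.3), Pick A→Pick C = (123, -769, 518.6).
Normal n = (Pick A→Pick B) × (Pick A→Pick C) = (267306.7, -1316530.5, -2015601).
So ∂z/∂x = −n_x/n_z = 0.13262 and ∂z/∂y = −n_y/n_z = −0.65317.
Gradient magnitude |∇z| = √(a² + b²) = √(0.01759 + 0.42663) = 0.66650.
True dip = arctan(0.66650) = 33.68°, dipping toward NNW (azimuth ≈ 349°).

33.68°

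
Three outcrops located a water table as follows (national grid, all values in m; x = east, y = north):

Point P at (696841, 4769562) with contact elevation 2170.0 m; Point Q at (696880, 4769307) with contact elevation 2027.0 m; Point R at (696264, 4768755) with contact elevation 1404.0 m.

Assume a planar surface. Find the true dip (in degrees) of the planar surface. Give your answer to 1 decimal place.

37.7°

Two edge vectors: Point P→Point Q = (39, -255, -143), Point P→Point R = (-577, -807, -766).
Normal n = (Point P→Point Q) × (Point P→Point R) = (79929, 112385, -178608).
So ∂z/∂x = −n_x/n_z = 0.44751 and ∂z/∂y = −n_y/n_z = 0.62923.
Gradient magnitude |∇z| = √(a² + b²) = √(0.20027 + 0.39593) = 0.77214.
True dip = arctan(0.77214) = 37.7°, dipping toward SW (azimuth ≈ 215°).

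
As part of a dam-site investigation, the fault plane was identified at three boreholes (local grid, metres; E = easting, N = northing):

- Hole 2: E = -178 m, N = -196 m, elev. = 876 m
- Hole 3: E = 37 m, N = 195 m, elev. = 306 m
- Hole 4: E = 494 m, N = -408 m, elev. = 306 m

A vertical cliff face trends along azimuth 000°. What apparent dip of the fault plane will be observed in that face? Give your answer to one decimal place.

Let the plane be z = a·E + b·N + c.
Hole 3−Hole 2: 215a + 391b = −570;  Hole 4−Hole 2: 672a − 212b = −570.
Solving gives a = −1.11474, b = −0.84484.
Unit vector along 000° is (sin 0°, cos 0°) = (0.0000, 1.0000).
Slope in that direction = a·(0.0000) + b·(1.0000) = −0.84484.
Apparent dip = arctan|0.84484| = 40.2° (true dip is 54.4°, so apparent ≤ true as expected).

40.2°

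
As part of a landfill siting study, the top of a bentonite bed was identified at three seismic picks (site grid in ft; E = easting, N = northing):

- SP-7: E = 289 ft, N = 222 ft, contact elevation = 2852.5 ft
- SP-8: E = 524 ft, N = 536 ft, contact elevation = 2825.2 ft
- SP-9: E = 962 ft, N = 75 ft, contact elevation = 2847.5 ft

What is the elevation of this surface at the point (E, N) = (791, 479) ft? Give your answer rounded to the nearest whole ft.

Let the plane be z = a·E + b·N + c.
SP-8−SP-7: 235a + 314b = −27.3;  SP-9−SP-7: 673a − 147b = −5.
Solving gives a = −0.02271, b = −0.06995.
Then c = 2852.5 − a·289 − b·222 = 2874.59.
At (791, 479): z = −18.0 − 33.5 + 2874.59 = 2823.1 ft.

2823 ft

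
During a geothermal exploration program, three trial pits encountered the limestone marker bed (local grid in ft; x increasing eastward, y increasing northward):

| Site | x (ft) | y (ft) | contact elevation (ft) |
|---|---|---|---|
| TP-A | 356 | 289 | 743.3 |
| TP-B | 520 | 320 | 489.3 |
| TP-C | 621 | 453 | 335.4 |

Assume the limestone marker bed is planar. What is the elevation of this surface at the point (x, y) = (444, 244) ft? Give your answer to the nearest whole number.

606 ft

Let the plane be z = a·x + b·y + c.
TP-B−TP-A: 164a + 31b = −254;  TP-C−TP-A: 265a + 164b = −407.9.
Solving gives a = −1.55297, b = 0.02218.
Then c = 743.3 − a·356 − b·289 = 1289.75.
At (444, 244): z = −689.5 + 5.4 + 1289.75 = 605.6 ft.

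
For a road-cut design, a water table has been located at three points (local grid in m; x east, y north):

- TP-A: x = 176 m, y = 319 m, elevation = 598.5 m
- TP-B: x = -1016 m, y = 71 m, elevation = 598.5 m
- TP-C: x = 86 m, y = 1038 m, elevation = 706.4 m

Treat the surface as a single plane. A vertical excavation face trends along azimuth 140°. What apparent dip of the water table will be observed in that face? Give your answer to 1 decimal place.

7.5°

Let the plane be z = a·x + b·y + c.
TP-B−TP-A: −1192a − 248b = 0;  TP-C−TP-A: −90a + 719b = 107.9.
Solving gives a = −0.03043, b = 0.14626.
Unit vector along 140° is (sin 140°, cos 140°) = (0.6428, -0.7660).
Slope in that direction = a·(0.6428) + b·(-0.7660) = −0.13160.
Apparent dip = arctan|0.13160| = 7.5° (true dip is 8.5°, so apparent ≤ true as expected).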